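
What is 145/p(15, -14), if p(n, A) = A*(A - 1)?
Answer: 29/42 ≈ 0.69048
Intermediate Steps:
p(n, A) = A*(-1 + A)
145/p(15, -14) = 145/((-14*(-1 - 14))) = 145/((-14*(-15))) = 145/210 = 145*(1/210) = 29/42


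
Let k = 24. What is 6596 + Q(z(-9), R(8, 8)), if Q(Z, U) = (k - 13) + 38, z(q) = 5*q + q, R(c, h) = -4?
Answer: 6645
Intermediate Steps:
z(q) = 6*q
Q(Z, U) = 49 (Q(Z, U) = (24 - 13) + 38 = 11 + 38 = 49)
6596 + Q(z(-9), R(8, 8)) = 6596 + 49 = 6645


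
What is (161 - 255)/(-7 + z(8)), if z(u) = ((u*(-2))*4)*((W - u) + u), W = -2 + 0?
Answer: -94/121 ≈ -0.77686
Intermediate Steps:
W = -2
z(u) = 16*u (z(u) = ((u*(-2))*4)*((-2 - u) + u) = (-2*u*4)*(-2) = -8*u*(-2) = 16*u)
(161 - 255)/(-7 + z(8)) = (161 - 255)/(-7 + 16*8) = -94/(-7 + 128) = -94/121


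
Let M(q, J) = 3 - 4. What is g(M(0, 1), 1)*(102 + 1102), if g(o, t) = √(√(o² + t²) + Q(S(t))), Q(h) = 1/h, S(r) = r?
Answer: 1204*√(1 + √2) ≈ 1870.7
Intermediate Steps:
M(q, J) = -1
g(o, t) = √(1/t + √(o² + t²)) (g(o, t) = √(√(o² + t²) + 1/t) = √(1/t + √(o² + t²)))
g(M(0, 1), 1)*(102 + 1102) = √(1/1 + √((-1)² + 1²))*(102 + 1102) = √(1 + √(1 + 1))*1204 = √(1 + √2)*1204 = 1204*√(1 + √2)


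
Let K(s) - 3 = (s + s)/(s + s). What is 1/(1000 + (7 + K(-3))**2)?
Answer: 1/1121 ≈ 0.00089206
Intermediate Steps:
K(s) = 4 (K(s) = 3 + (s + s)/(s + s) = 3 + (2*s)/((2*s)) = 3 + (2*s)*(1/(2*s)) = 3 + 1 = 4)
1/(1000 + (7 + K(-3))**2) = 1/(1000 + (7 + 4)**2) = 1/(1000 + 11**2) = 1/(1000 + 121) = 1/1121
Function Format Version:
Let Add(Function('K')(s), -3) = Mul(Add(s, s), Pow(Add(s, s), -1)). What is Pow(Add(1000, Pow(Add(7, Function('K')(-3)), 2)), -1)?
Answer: Rational(1, 1121) ≈ 0.00089206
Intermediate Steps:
Function('K')(s) = 4 (Function('K')(s) = Add(3, Mul(Add(s, s), Pow(Add(s, s), -1))) = Add(3, Mul(Mul(2, s), Pow(Mul(2, s), -1))) = Add(3, Mul(Mul(2, s), Mul(Rational(1, 2), Pow(s, -1)))) = Add(3, 1) = 4)
Pow(Add(1000, Pow(Add(7, Function('K')(-3)), 2)), -1) = Pow(Add(1000, Pow(Add(7, 4), 2)), -1) = Pow(Add(1000, Pow(11, 2)), -1) = Pow(Add(1000, 121), -1) = Pow(1121, -1) = Rational(1, 1121)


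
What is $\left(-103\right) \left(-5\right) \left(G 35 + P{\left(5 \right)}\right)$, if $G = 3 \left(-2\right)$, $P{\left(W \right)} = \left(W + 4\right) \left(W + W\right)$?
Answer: $-61800$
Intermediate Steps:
$P{\left(W \right)} = 2 W \left(4 + W\right)$ ($P{\left(W \right)} = \left(4 + W\right) 2 W = 2 W \left(4 + W\right)$)
$G = -6$
$\left(-103\right) \left(-5\right) \left(G 35 + P{\left(5 \right)}\right) = \left(-103\right) \left(-5\right) \left(\left(-6\right) 35 + 2 \cdot 5 \left(4 + 5\right)\right) = 515 \left(-210 + 2 \cdot 5 \cdot 9\right) = 515 \left(-210 + 90\right) = 515 \left(-120\right) = -61800$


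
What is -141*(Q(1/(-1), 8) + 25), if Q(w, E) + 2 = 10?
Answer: -4653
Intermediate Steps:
Q(w, E) = 8 (Q(w, E) = -2 + 10 = 8)
-141*(Q(1/(-1), 8) + 25) = -141*(8 + 25) = -141*33 = -4653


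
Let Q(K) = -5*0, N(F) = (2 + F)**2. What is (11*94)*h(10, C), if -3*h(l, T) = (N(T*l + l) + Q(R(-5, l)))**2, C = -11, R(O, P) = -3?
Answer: -95372867744/3 ≈ -3.1791e+10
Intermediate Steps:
Q(K) = 0
h(l, T) = -(2 + l + T*l)**4/3 (h(l, T) = -((2 + (T*l + l))**2 + 0)**2/3 = -((2 + (l + T*l))**2 + 0)**2/3 = -((2 + l + T*l)**2 + 0)**2/3 = -(2 + l + T*l)**4/3)
(11*94)*h(10, C) = (11*94)*(-(2 + 10*(1 - 11))**4/3) = 1034*(-(2 + 10*(-10))**4/3) = 1034*(-(2 - 100)**4/3) = 1034*(-1/3*(-98)**4) = 1034*(-1/3*92236816) = 1034*(-92236816/3) = -95372867744/3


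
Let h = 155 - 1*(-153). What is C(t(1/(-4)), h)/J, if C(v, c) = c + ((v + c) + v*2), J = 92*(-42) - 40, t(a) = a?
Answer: -2461/15616 ≈ -0.15759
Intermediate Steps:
h = 308 (h = 155 + 153 = 308)
J = -3904 (J = -3864 - 40 = -3904)
C(v, c) = 2*c + 3*v (C(v, c) = c + ((c + v) + 2*v) = c + (c + 3*v) = 2*c + 3*v)
C(t(1/(-4)), h)/J = (2*308 + 3/(-4))/(-3904) = (616 + 3*(-¼))*(-1/3904) = (616 - ¾)*(-1/3904) = (2461/4)*(-1/3904) = -2461/15616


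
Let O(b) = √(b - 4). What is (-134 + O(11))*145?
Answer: -19430 + 145*√7 ≈ -19046.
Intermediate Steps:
O(b) = √(-4 + b)
(-134 + O(11))*145 = (-134 + √(-4 + 11))*145 = (-134 + √7)*145 = -19430 + 145*√7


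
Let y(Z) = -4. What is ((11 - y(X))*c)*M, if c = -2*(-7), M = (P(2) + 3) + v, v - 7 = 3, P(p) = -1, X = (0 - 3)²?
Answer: 2520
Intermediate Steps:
X = 9 (X = (-3)² = 9)
v = 10 (v = 7 + 3 = 10)
M = 12 (M = (-1 + 3) + 10 = 2 + 10 = 12)
c = 14
((11 - y(X))*c)*M = ((11 - 1*(-4))*14)*12 = ((11 + 4)*14)*12 = (15*14)*12 = 210*12 = 2520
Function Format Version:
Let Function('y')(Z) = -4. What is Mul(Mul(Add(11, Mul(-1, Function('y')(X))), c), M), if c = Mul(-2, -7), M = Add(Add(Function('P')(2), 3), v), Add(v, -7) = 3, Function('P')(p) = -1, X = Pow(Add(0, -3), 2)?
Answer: 2520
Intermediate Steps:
X = 9 (X = Pow(-3, 2) = 9)
v = 10 (v = Add(7, 3) = 10)
M = 12 (M = Add(Add(-1, 3), 10) = Add(2, 10) = 12)
c = 14
Mul(Mul(Add(11, Mul(-1, Function('y')(X))), c), M) = Mul(Mul(Add(11, Mul(-1, -4)), 14), 12) = Mul(Mul(Add(11, 4), 14), 12) = Mul(Mul(15, 14), 12) = Mul(210, 12) = 2520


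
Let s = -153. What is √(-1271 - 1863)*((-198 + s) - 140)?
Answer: -491*I*√3134 ≈ -27487.0*I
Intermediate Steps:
√(-1271 - 1863)*((-198 + s) - 140) = √(-1271 - 1863)*((-198 - 153) - 140) = √(-3134)*(-351 - 140) = (I*√3134)*(-491) = -491*I*√3134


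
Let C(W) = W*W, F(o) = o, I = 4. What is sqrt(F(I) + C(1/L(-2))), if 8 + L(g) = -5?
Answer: sqrt(677)/13 ≈ 2.0015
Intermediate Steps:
L(g) = -13 (L(g) = -8 - 5 = -13)
C(W) = W**2
sqrt(F(I) + C(1/L(-2))) = sqrt(4 + (1/(-13))**2) = sqrt(4 + (-1/13)**2) = sqrt(4 + 1/169) = sqrt(677/169) = sqrt(677)/13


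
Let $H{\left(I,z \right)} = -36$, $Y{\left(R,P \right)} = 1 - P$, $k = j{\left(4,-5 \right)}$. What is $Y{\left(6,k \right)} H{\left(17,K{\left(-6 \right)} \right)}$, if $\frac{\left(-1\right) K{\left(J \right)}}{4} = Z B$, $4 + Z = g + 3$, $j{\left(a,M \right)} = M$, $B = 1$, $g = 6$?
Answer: $-216$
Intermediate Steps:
$Z = 5$ ($Z = -4 + \left(6 + 3\right) = -4 + 9 = 5$)
$k = -5$
$K{\left(J \right)} = -20$ ($K{\left(J \right)} = - 4 \cdot 5 \cdot 1 = \left(-4\right) 5 = -20$)
$Y{\left(6,k \right)} H{\left(17,K{\left(-6 \right)} \right)} = \left(1 - -5\right) \left(-36\right) = \left(1 + 5\right) \left(-36\right) = 6 \left(-36\right) = -216$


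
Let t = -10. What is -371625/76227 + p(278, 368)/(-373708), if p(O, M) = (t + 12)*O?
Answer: -11576801476/2373886643 ≈ -4.8767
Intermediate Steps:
p(O, M) = 2*O (p(O, M) = (-10 + 12)*O = 2*O)
-371625/76227 + p(278, 368)/(-373708) = -371625/76227 + (2*278)/(-373708) = -371625*1/76227 + 556*(-1/373708) = -123875/25409 - 139/93427 = -11576801476/2373886643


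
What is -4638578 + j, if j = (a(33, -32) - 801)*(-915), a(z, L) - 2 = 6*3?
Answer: -3923963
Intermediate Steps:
a(z, L) = 20 (a(z, L) = 2 + 6*3 = 2 + 18 = 20)
j = 714615 (j = (20 - 801)*(-915) = -781*(-915) = 714615)
-4638578 + j = -4638578 + 714615 = -3923963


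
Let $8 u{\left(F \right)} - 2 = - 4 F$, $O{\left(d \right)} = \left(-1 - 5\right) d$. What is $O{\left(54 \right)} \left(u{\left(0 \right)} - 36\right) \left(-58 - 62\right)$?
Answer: $-1389960$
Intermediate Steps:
$O{\left(d \right)} = - 6 d$
$u{\left(F \right)} = \frac{1}{4} - \frac{F}{2}$ ($u{\left(F \right)} = \frac{1}{4} + \frac{\left(-4\right) F}{8} = \frac{1}{4} - \frac{F}{2}$)
$O{\left(54 \right)} \left(u{\left(0 \right)} - 36\right) \left(-58 - 62\right) = \left(-6\right) 54 \left(\left(\frac{1}{4} - 0\right) - 36\right) \left(-58 - 62\right) = - 324 \left(\left(\frac{1}{4} + 0\right) - 36\right) \left(-120\right) = - 324 \left(\frac{1}{4} - 36\right) \left(-120\right) = - 324 \left(\left(- \frac{143}{4}\right) \left(-120\right)\right) = \left(-324\right) 4290 = -1389960$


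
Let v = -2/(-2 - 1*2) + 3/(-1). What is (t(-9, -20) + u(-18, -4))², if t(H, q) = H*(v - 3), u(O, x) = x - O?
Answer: 16129/4 ≈ 4032.3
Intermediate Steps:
v = -5/2 (v = -2/(-2 - 2) + 3*(-1) = -2/(-4) - 3 = -2*(-¼) - 3 = ½ - 3 = -5/2 ≈ -2.5000)
t(H, q) = -11*H/2 (t(H, q) = H*(-5/2 - 3) = H*(-11/2) = -11*H/2)
(t(-9, -20) + u(-18, -4))² = (-11/2*(-9) + (-4 - 1*(-18)))² = (99/2 + (-4 + 18))² = (99/2 + 14)² = (127/2)² = 16129/4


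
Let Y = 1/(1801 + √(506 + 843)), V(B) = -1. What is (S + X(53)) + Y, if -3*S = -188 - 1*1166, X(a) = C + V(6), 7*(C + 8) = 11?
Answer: 30224310965/68087292 - √1349/3242252 ≈ 443.91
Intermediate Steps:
C = -45/7 (C = -8 + (⅐)*11 = -8 + 11/7 = -45/7 ≈ -6.4286)
X(a) = -52/7 (X(a) = -45/7 - 1 = -52/7)
S = 1354/3 (S = -(-188 - 1*1166)/3 = -(-188 - 1166)/3 = -⅓*(-1354) = 1354/3 ≈ 451.33)
Y = 1/(1801 + √1349) ≈ 0.00054415
(S + X(53)) + Y = (1354/3 - 52/7) + (1801/3242252 - √1349/3242252) = 9322/21 + (1801/3242252 - √1349/3242252) = 30224310965/68087292 - √1349/3242252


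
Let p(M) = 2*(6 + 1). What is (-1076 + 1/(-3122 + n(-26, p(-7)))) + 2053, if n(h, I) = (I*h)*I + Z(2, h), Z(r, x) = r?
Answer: 8027031/8216 ≈ 977.00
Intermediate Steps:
p(M) = 14 (p(M) = 2*7 = 14)
n(h, I) = 2 + h*I² (n(h, I) = (I*h)*I + 2 = h*I² + 2 = 2 + h*I²)
(-1076 + 1/(-3122 + n(-26, p(-7)))) + 2053 = (-1076 + 1/(-3122 + (2 - 26*14²))) + 2053 = (-1076 + 1/(-3122 + (2 - 26*196))) + 2053 = (-1076 + 1/(-3122 + (2 - 5096))) + 2053 = (-1076 + 1/(-3122 - 5094)) + 2053 = (-1076 + 1/(-8216)) + 2053 = (-1076 - 1/8216) + 2053 = -8840417/8216 + 2053 = 8027031/8216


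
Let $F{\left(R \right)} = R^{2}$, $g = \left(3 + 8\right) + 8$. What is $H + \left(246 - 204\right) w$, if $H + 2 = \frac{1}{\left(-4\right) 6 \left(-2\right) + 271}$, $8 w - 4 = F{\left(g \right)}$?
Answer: $\frac{2442587}{1276} \approx 1914.3$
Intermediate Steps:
$g = 19$ ($g = 11 + 8 = 19$)
$w = \frac{365}{8}$ ($w = \frac{1}{2} + \frac{19^{2}}{8} = \frac{1}{2} + \frac{1}{8} \cdot 361 = \frac{1}{2} + \frac{361}{8} = \frac{365}{8} \approx 45.625$)
$H = - \frac{637}{319}$ ($H = -2 + \frac{1}{\left(-4\right) 6 \left(-2\right) + 271} = -2 + \frac{1}{\left(-24\right) \left(-2\right) + 271} = -2 + \frac{1}{48 + 271} = -2 + \frac{1}{319} = - \frac{637}{319} \approx -1.9969$)
$H + \left(246 - 204\right) w = - \frac{637}{319} + \left(246 - 204\right) \frac{365}{8} = - \frac{637}{319} + 42 \cdot \frac{365}{8} = - \frac{637}{319} + \frac{7665}{4} = \frac{2442587}{1276}$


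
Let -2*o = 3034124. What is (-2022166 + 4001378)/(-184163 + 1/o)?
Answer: -3002587315144/279386689107 ≈ -10.747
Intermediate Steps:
o = -1517062 (o = -1/2*3034124 = -1517062)
(-2022166 + 4001378)/(-184163 + 1/o) = (-2022166 + 4001378)/(-184163 + 1/(-1517062)) = 1979212/(-184163 - 1/1517062) = 1979212/(-279386689107/1517062) = 1979212*(-1517062/279386689107) = -3002587315144/279386689107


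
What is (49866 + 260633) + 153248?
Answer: 463747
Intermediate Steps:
(49866 + 260633) + 153248 = 310499 + 153248 = 463747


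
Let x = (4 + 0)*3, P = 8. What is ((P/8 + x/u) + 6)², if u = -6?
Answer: 25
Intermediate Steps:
x = 12 (x = 4*3 = 12)
((P/8 + x/u) + 6)² = ((8/8 + 12/(-6)) + 6)² = ((8*(⅛) + 12*(-⅙)) + 6)² = ((1 - 2) + 6)² = (-1 + 6)² = 5² = 25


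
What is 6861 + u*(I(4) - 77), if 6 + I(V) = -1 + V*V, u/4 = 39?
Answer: -3747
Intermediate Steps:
u = 156 (u = 4*39 = 156)
I(V) = -7 + V**2 (I(V) = -6 + (-1 + V*V) = -6 + (-1 + V**2) = -7 + V**2)
6861 + u*(I(4) - 77) = 6861 + 156*((-7 + 4**2) - 77) = 6861 + 156*((-7 + 16) - 77) = 6861 + 156*(9 - 77) = 6861 + 156*(-68) = 6861 - 10608 = -3747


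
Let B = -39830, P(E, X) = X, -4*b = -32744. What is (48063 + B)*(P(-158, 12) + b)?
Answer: 67494134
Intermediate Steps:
b = 8186 (b = -¼*(-32744) = 8186)
(48063 + B)*(P(-158, 12) + b) = (48063 - 39830)*(12 + 8186) = 8233*8198 = 67494134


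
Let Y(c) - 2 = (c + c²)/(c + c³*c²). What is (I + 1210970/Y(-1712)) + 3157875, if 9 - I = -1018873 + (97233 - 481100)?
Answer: 88758223684639644202/17180865460563 ≈ 5.1661e+6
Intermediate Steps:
I = 1402749 (I = 9 - (-1018873 + (97233 - 481100)) = 9 - (-1018873 - 383867) = 9 - 1*(-1402740) = 9 + 1402740 = 1402749)
Y(c) = 2 + (c + c²)/(c + c⁵) (Y(c) = 2 + (c + c²)/(c + c³*c²) = 2 + (c + c²)/(c + c⁵))
(I + 1210970/Y(-1712)) + 3157875 = (1402749 + 1210970/(((3 - 1712 + 2*(-1712)⁴)/(1 + (-1712)⁴)))) + 3157875 = (1402749 + 1210970/(((3 - 1712 + 2*8590432731136)/(1 + 8590432731136)))) + 3157875 = (1402749 + 1210970/(((3 - 1712 + 17180865462272)/8590432731137))) + 3157875 = (1402749 + 1210970/(((1/8590432731137)*17180865460563))) + 3157875 = (1402749 + 1210970/(17180865460563/8590432731137)) + 3157875 = (1402749 + 1210970*(8590432731137/17180865460563)) + 3157875 = (1402749 + 10402756324424972890/17180865460563) + 3157875 = 34503198168364260577/17180865460563 + 3157875 = 88758223684639644202/17180865460563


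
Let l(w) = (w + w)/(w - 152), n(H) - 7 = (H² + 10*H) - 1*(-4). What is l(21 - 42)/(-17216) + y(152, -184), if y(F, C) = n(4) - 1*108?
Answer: -61056565/1489184 ≈ -41.000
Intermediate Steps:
n(H) = 11 + H² + 10*H (n(H) = 7 + ((H² + 10*H) - 1*(-4)) = 7 + ((H² + 10*H) + 4) = 7 + (4 + H² + 10*H) = 11 + H² + 10*H)
y(F, C) = -41 (y(F, C) = (11 + 4² + 10*4) - 1*108 = (11 + 16 + 40) - 108 = 67 - 108 = -41)
l(w) = 2*w/(-152 + w) (l(w) = (2*w)/(-152 + w) = 2*w/(-152 + w))
l(21 - 42)/(-17216) + y(152, -184) = (2*(21 - 42)/(-152 + (21 - 42)))/(-17216) - 41 = (2*(-21)/(-152 - 21))*(-1/17216) - 41 = (2*(-21)/(-173))*(-1/17216) - 41 = (2*(-21)*(-1/173))*(-1/17216) - 41 = (42/173)*(-1/17216) - 41 = -21/1489184 - 41 = -61056565/1489184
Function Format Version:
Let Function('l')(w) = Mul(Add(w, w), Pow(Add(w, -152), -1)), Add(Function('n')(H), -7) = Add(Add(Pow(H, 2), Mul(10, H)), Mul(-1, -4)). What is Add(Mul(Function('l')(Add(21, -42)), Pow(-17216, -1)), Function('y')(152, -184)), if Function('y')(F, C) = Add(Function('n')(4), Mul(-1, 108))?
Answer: Rational(-61056565, 1489184) ≈ -41.000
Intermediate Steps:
Function('n')(H) = Add(11, Pow(H, 2), Mul(10, H)) (Function('n')(H) = Add(7, Add(Add(Pow(H, 2), Mul(10, H)), Mul(-1, -4))) = Add(7, Add(Add(Pow(H, 2), Mul(10, H)), 4)) = Add(7, Add(4, Pow(H, 2), Mul(10, H))) = Add(11, Pow(H, 2), Mul(10, H)))
Function('y')(F, C) = -41 (Function('y')(F, C) = Add(Add(11, Pow(4, 2), Mul(10, 4)), Mul(-1, 108)) = Add(Add(11, 16, 40), -108) = Add(67, -108) = -41)
Function('l')(w) = Mul(2, w, Pow(Add(-152, w), -1)) (Function('l')(w) = Mul(Mul(2, w), Pow(Add(-152, w), -1)) = Mul(2, w, Pow(Add(-152, w), -1)))
Add(Mul(Function('l')(Add(21, -42)), Pow(-17216, -1)), Function('y')(152, -184)) = Add(Mul(Mul(2, Add(21, -42), Pow(Add(-152, Add(21, -42)), -1)), Pow(-17216, -1)), -41) = Add(Mul(Mul(2, -21, Pow(Add(-152, -21), -1)), Rational(-1, 17216)), -41) = Add(Mul(Mul(2, -21, Pow(-173, -1)), Rational(-1, 17216)), -41) = Add(Mul(Mul(2, -21, Rational(-1, 173)), Rational(-1, 17216)), -41) = Add(Mul(Rational(42, 173), Rational(-1, 17216)), -41) = Add(Rational(-21, 1489184), -41) = Rational(-61056565, 1489184)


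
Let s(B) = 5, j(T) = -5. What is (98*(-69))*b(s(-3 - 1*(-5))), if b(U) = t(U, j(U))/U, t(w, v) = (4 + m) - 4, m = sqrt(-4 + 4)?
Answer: 0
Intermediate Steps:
m = 0 (m = sqrt(0) = 0)
t(w, v) = 0 (t(w, v) = (4 + 0) - 4 = 4 - 4 = 0)
b(U) = 0 (b(U) = 0/U = 0)
(98*(-69))*b(s(-3 - 1*(-5))) = (98*(-69))*0 = -6762*0 = 0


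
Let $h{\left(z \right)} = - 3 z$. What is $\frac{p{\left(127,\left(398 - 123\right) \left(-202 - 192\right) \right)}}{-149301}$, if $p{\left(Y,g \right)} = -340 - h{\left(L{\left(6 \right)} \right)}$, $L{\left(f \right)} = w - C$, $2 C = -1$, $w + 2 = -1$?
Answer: $\frac{695}{298602} \approx 0.0023275$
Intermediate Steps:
$w = -3$ ($w = -2 - 1 = -3$)
$C = - \frac{1}{2}$ ($C = \frac{1}{2} \left(-1\right) = - \frac{1}{2} \approx -0.5$)
$L{\left(f \right)} = - \frac{5}{2}$ ($L{\left(f \right)} = -3 - - \frac{1}{2} = -3 + \frac{1}{2} = - \frac{5}{2}$)
$p{\left(Y,g \right)} = - \frac{695}{2}$ ($p{\left(Y,g \right)} = -340 - \left(-3\right) \left(- \frac{5}{2}\right) = -340 - \frac{15}{2} = - \frac{695}{2}$)
$\frac{p{\left(127,\left(398 - 123\right) \left(-202 - 192\right) \right)}}{-149301} = - \frac{695}{2 \left(-149301\right)} = \left(- \frac{695}{2}\right) \left(- \frac{1}{149301}\right) = \frac{695}{298602}$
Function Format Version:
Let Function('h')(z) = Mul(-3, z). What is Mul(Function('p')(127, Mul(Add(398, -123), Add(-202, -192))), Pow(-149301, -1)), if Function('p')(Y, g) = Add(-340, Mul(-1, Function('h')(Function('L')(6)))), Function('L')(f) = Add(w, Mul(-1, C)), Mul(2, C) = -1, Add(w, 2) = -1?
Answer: Rational(695, 298602) ≈ 0.0023275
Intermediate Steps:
w = -3 (w = Add(-2, -1) = -3)
C = Rational(-1, 2) (C = Mul(Rational(1, 2), -1) = Rational(-1, 2) ≈ -0.50000)
Function('L')(f) = Rational(-5, 2) (Function('L')(f) = Add(-3, Mul(-1, Rational(-1, 2))) = Add(-3, Rational(1, 2)) = Rational(-5, 2))
Function('p')(Y, g) = Rational(-695, 2) (Function('p')(Y, g) = Add(-340, Mul(-1, Mul(-3, Rational(-5, 2)))) = Add(-340, Mul(-1, Rational(15, 2))) = Add(-340, Rational(-15, 2)) = Rational(-695, 2))
Mul(Function('p')(127, Mul(Add(398, -123), Add(-202, -192))), Pow(-149301, -1)) = Mul(Rational(-695, 2), Pow(-149301, -1)) = Mul(Rational(-695, 2), Rational(-1, 149301)) = Rational(695, 298602)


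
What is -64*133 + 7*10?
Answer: -8442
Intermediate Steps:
-64*133 + 7*10 = -8512 + 70 = -8442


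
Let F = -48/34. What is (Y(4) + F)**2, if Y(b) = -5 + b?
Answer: 1681/289 ≈ 5.8166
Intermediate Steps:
F = -24/17 (F = -48*1/34 = -24/17 ≈ -1.4118)
(Y(4) + F)**2 = ((-5 + 4) - 24/17)**2 = (-1 - 24/17)**2 = (-41/17)**2 = 1681/289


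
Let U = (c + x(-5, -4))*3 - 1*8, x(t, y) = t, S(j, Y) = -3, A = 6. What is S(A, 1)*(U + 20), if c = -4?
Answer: 45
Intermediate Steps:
U = -35 (U = (-4 - 5)*3 - 1*8 = -9*3 - 8 = -27 - 8 = -35)
S(A, 1)*(U + 20) = -3*(-35 + 20) = -3*(-15) = 45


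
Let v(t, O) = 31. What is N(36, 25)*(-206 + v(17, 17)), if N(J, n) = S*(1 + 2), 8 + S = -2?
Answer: 5250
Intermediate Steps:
S = -10 (S = -8 - 2 = -10)
N(J, n) = -30 (N(J, n) = -10*(1 + 2) = -10*3 = -30)
N(36, 25)*(-206 + v(17, 17)) = -30*(-206 + 31) = -30*(-175) = 5250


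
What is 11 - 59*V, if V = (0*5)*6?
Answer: 11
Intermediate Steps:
V = 0 (V = 0*6 = 0)
11 - 59*V = 11 - 59*0 = 11 + 0 = 11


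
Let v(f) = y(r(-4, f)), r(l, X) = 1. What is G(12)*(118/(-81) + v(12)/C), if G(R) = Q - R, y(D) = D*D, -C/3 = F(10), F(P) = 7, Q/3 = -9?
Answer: 11089/189 ≈ 58.672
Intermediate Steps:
Q = -27 (Q = 3*(-9) = -27)
C = -21 (C = -3*7 = -21)
y(D) = D²
G(R) = -27 - R
v(f) = 1 (v(f) = 1² = 1)
G(12)*(118/(-81) + v(12)/C) = (-27 - 1*12)*(118/(-81) + 1/(-21)) = (-27 - 12)*(118*(-1/81) + 1*(-1/21)) = -39*(-118/81 - 1/21) = -39*(-853/567) = 11089/189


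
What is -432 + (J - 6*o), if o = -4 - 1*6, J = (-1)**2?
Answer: -371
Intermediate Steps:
J = 1
o = -10 (o = -4 - 6 = -10)
-432 + (J - 6*o) = -432 + (1 - 6*(-10)) = -432 + (1 + 60) = -432 + 61 = -371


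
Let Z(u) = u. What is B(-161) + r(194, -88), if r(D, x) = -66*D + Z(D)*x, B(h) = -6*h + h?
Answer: -29071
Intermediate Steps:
B(h) = -5*h
r(D, x) = -66*D + D*x
B(-161) + r(194, -88) = -5*(-161) + 194*(-66 - 88) = 805 + 194*(-154) = 805 - 29876 = -29071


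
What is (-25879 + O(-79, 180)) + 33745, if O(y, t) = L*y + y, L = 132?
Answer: -2641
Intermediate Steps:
O(y, t) = 133*y (O(y, t) = 132*y + y = 133*y)
(-25879 + O(-79, 180)) + 33745 = (-25879 + 133*(-79)) + 33745 = (-25879 - 10507) + 33745 = -36386 + 33745 = -2641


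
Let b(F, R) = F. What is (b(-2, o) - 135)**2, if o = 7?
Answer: 18769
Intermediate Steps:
(b(-2, o) - 135)**2 = (-2 - 135)**2 = (-137)**2 = 18769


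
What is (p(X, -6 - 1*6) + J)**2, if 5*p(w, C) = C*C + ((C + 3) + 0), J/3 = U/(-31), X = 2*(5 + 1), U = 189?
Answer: 72900/961 ≈ 75.859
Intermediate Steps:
X = 12 (X = 2*6 = 12)
J = -567/31 (J = 3*(189/(-31)) = 3*(189*(-1/31)) = 3*(-189/31) = -567/31 ≈ -18.290)
p(w, C) = 3/5 + C/5 + C**2/5 (p(w, C) = (C*C + ((C + 3) + 0))/5 = (C**2 + ((3 + C) + 0))/5 = (C**2 + (3 + C))/5 = (3 + C + C**2)/5 = 3/5 + C/5 + C**2/5)
(p(X, -6 - 1*6) + J)**2 = ((3/5 + (-6 - 1*6)/5 + (-6 - 1*6)**2/5) - 567/31)**2 = ((3/5 + (-6 - 6)/5 + (-6 - 6)**2/5) - 567/31)**2 = ((3/5 + (1/5)*(-12) + (1/5)*(-12)**2) - 567/31)**2 = ((3/5 - 12/5 + (1/5)*144) - 567/31)**2 = ((3/5 - 12/5 + 144/5) - 567/31)**2 = (27 - 567/31)**2 = (270/31)**2 = 72900/961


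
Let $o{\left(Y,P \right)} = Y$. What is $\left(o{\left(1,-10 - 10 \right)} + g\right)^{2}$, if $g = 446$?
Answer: $199809$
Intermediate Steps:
$\left(o{\left(1,-10 - 10 \right)} + g\right)^{2} = \left(1 + 446\right)^{2} = 447^{2} = 199809$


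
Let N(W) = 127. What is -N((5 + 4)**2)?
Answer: -127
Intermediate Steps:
-N((5 + 4)**2) = -1*127 = -127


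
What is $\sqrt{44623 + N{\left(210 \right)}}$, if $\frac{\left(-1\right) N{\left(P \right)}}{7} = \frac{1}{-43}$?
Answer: $\frac{2 \sqrt{20627057}}{43} \approx 211.24$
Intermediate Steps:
$N{\left(P \right)} = \frac{7}{43}$ ($N{\left(P \right)} = - \frac{7}{-43} = \left(-7\right) \left(- \frac{1}{43}\right) = \frac{7}{43}$)
$\sqrt{44623 + N{\left(210 \right)}} = \sqrt{44623 + \frac{7}{43}} = \sqrt{\frac{1918796}{43}} = \frac{2 \sqrt{20627057}}{43}$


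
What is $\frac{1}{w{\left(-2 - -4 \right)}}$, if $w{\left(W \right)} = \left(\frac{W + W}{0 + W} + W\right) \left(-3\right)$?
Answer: $- \frac{1}{12} \approx -0.083333$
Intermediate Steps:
$w{\left(W \right)} = -6 - 3 W$ ($w{\left(W \right)} = \left(\frac{2 W}{W} + W\right) \left(-3\right) = \left(2 + W\right) \left(-3\right) = -6 - 3 W$)
$\frac{1}{w{\left(-2 - -4 \right)}} = \frac{1}{-6 - 3 \left(-2 - -4\right)} = \frac{1}{-6 - 3 \left(-2 + 4\right)} = \frac{1}{-6 - 6} = \frac{1}{-12} = - \frac{1}{12}$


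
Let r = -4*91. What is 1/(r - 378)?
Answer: -1/742 ≈ -0.0013477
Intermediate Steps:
r = -364
1/(r - 378) = 1/(-364 - 378) = 1/(-742) = -1/742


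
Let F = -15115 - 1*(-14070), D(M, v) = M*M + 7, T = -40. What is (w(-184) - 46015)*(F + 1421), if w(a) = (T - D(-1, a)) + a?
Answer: -17388872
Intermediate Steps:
D(M, v) = 7 + M**2 (D(M, v) = M**2 + 7 = 7 + M**2)
F = -1045 (F = -15115 + 14070 = -1045)
w(a) = -48 + a (w(a) = (-40 - (7 + (-1)**2)) + a = (-40 - (7 + 1)) + a = (-40 - 1*8) + a = (-40 - 8) + a = -48 + a)
(w(-184) - 46015)*(F + 1421) = ((-48 - 184) - 46015)*(-1045 + 1421) = (-232 - 46015)*376 = -46247*376 = -17388872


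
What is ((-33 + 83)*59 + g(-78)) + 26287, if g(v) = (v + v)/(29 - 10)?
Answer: 555347/19 ≈ 29229.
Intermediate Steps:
g(v) = 2*v/19 (g(v) = (2*v)/19 = (2*v)*(1/19) = 2*v/19)
((-33 + 83)*59 + g(-78)) + 26287 = ((-33 + 83)*59 + (2/19)*(-78)) + 26287 = (50*59 - 156/19) + 26287 = (2950 - 156/19) + 26287 = 55894/19 + 26287 = 555347/19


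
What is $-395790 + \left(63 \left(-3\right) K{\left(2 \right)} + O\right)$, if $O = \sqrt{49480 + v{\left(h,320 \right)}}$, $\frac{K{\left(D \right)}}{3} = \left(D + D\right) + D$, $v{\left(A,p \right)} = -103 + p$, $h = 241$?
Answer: $-399192 + \sqrt{49697} \approx -3.9897 \cdot 10^{5}$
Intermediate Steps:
$K{\left(D \right)} = 9 D$ ($K{\left(D \right)} = 3 \left(\left(D + D\right) + D\right) = 3 \left(2 D + D\right) = 3 \cdot 3 D = 9 D$)
$O = \sqrt{49697}$ ($O = \sqrt{49480 + \left(-103 + 320\right)} = \sqrt{49480 + 217} = \sqrt{49697} \approx 222.93$)
$-395790 + \left(63 \left(-3\right) K{\left(2 \right)} + O\right) = -395790 + \left(63 \left(-3\right) 9 \cdot 2 + \sqrt{49697}\right) = -395790 + \left(\left(-189\right) 18 + \sqrt{49697}\right) = -395790 - \left(3402 - \sqrt{49697}\right) = -399192 + \sqrt{49697}$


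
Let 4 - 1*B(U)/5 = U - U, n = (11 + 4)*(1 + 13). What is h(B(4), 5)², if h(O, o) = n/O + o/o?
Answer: 529/4 ≈ 132.25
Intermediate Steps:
n = 210 (n = 15*14 = 210)
B(U) = 20 (B(U) = 20 - 5*(U - U) = 20 - 5*0 = 20 + 0 = 20)
h(O, o) = 1 + 210/O (h(O, o) = 210/O + o/o = 210/O + 1 = 1 + 210/O)
h(B(4), 5)² = ((210 + 20)/20)² = ((1/20)*230)² = (23/2)² = 529/4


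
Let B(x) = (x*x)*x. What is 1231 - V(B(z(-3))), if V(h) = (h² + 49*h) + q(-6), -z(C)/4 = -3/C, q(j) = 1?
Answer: 270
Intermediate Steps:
z(C) = 12/C (z(C) = -(-12)/C = 12/C)
B(x) = x³ (B(x) = x²*x = x³)
V(h) = 1 + h² + 49*h (V(h) = (h² + 49*h) + 1 = 1 + h² + 49*h)
1231 - V(B(z(-3))) = 1231 - (1 + ((12/(-3))³)² + 49*(12/(-3))³) = 1231 - (1 + ((12*(-⅓))³)² + 49*(12*(-⅓))³) = 1231 - (1 + ((-4)³)² + 49*(-4)³) = 1231 - (1 + (-64)² + 49*(-64)) = 1231 - (1 + 4096 - 3136) = 1231 - 1*961 = 1231 - 961 = 270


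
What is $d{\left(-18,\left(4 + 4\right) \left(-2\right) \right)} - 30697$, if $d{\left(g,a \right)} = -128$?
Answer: $-30825$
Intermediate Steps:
$d{\left(-18,\left(4 + 4\right) \left(-2\right) \right)} - 30697 = -128 - 30697 = -30825$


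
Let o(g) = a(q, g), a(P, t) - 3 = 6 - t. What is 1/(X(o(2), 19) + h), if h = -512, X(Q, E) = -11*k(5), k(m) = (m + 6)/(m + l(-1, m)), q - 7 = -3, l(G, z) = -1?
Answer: -4/2169 ≈ -0.0018442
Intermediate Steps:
q = 4 (q = 7 - 3 = 4)
k(m) = (6 + m)/(-1 + m) (k(m) = (m + 6)/(m - 1) = (6 + m)/(-1 + m))
a(P, t) = 9 - t (a(P, t) = 3 + (6 - t) = 9 - t)
o(g) = 9 - g
X(Q, E) = -121/4 (X(Q, E) = -11*(6 + 5)/(-1 + 5) = -11*11/4 = -121/4)
1/(X(o(2), 19) + h) = 1/(-121/4 - 512) = 1/(-2169/4) = -4/2169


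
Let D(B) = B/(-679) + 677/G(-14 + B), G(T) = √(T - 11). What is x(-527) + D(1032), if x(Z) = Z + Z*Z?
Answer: 188219126/679 + 677*√1007/1007 ≈ 2.7722e+5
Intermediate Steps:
G(T) = √(-11 + T)
x(Z) = Z + Z²
D(B) = 677/√(-25 + B) - B/679 (D(B) = B/(-679) + 677/(√(-11 + (-14 + B))) = B*(-1/679) + 677/(√(-25 + B)) = -B/679 + 677/√(-25 + B) = 677/√(-25 + B) - B/679)
x(-527) + D(1032) = -527*(1 - 527) + (677/√(-25 + 1032) - 1/679*1032) = -527*(-526) + (677/√1007 - 1032/679) = 277202 + (677*(√1007/1007) - 1032/679) = 277202 + (677*√1007/1007 - 1032/679) = 277202 + (-1032/679 + 677*√1007/1007) = 188219126/679 + 677*√1007/1007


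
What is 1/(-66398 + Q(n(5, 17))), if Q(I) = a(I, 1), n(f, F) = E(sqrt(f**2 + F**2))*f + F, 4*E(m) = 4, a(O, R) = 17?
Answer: -1/66381 ≈ -1.5065e-5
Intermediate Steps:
E(m) = 1 (E(m) = (1/4)*4 = 1)
n(f, F) = F + f (n(f, F) = 1*f + F = f + F = F + f)
Q(I) = 17
1/(-66398 + Q(n(5, 17))) = 1/(-66398 + 17) = 1/(-66381) = -1/66381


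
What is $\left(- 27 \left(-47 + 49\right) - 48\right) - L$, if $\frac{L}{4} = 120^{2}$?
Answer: $-57702$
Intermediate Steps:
$L = 57600$ ($L = 4 \cdot 120^{2} = 4 \cdot 14400 = 57600$)
$\left(- 27 \left(-47 + 49\right) - 48\right) - L = \left(- 27 \left(-47 + 49\right) - 48\right) - 57600 = \left(\left(-27\right) 2 - 48\right) - 57600 = \left(-54 - 48\right) - 57600 = -102 - 57600 = -57702$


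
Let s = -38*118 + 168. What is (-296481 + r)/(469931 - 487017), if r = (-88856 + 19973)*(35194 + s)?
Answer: 2127265755/17086 ≈ 1.2450e+5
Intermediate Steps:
s = -4316 (s = -4484 + 168 = -4316)
r = -2126969274 (r = (-88856 + 19973)*(35194 - 4316) = -68883*30878 = -2126969274)
(-296481 + r)/(469931 - 487017) = (-296481 - 2126969274)/(469931 - 487017) = -2127265755/(-17086) = -2127265755*(-1/17086) = 2127265755/17086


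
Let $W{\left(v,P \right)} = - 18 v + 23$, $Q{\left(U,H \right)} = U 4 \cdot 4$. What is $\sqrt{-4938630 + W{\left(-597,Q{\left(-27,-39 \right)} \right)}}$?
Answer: $i \sqrt{4927861} \approx 2219.9 i$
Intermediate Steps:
$Q{\left(U,H \right)} = 16 U$ ($Q{\left(U,H \right)} = 4 U 4 = 16 U$)
$W{\left(v,P \right)} = 23 - 18 v$
$\sqrt{-4938630 + W{\left(-597,Q{\left(-27,-39 \right)} \right)}} = \sqrt{-4938630 + \left(23 - -10746\right)} = \sqrt{-4938630 + \left(23 + 10746\right)} = \sqrt{-4938630 + 10769} = \sqrt{-4927861} = i \sqrt{4927861}$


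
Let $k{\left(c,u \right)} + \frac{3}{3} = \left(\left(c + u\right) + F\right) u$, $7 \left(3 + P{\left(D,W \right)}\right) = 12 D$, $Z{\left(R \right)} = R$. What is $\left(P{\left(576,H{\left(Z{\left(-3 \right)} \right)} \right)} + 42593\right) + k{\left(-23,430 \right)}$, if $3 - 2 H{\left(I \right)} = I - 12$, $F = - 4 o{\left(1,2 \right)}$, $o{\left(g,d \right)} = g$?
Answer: $\frac{1518065}{7} \approx 2.1687 \cdot 10^{5}$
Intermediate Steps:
$F = -4$ ($F = \left(-4\right) 1 = -4$)
$H{\left(I \right)} = \frac{15}{2} - \frac{I}{2}$ ($H{\left(I \right)} = \frac{3}{2} - \frac{I - 12}{2} = \frac{3}{2} - \frac{-12 + I}{2} = \frac{3}{2} - \left(-6 + \frac{I}{2}\right) = \frac{15}{2} - \frac{I}{2}$)
$P{\left(D,W \right)} = -3 + \frac{12 D}{7}$
$k{\left(c,u \right)} = -1 + u \left(-4 + c + u\right)$ ($k{\left(c,u \right)} = -1 + \left(\left(c + u\right) - 4\right) u = -1 + \left(-4 + c + u\right) u = -1 + u \left(-4 + c + u\right)$)
$\left(P{\left(576,H{\left(Z{\left(-3 \right)} \right)} \right)} + 42593\right) + k{\left(-23,430 \right)} = \left(\left(-3 + \frac{12}{7} \cdot 576\right) + 42593\right) - \left(11611 - 184900\right) = \left(\left(-3 + \frac{6912}{7}\right) + 42593\right) - -173289 = \left(\frac{6891}{7} + 42593\right) + 173289 = \frac{305042}{7} + 173289 = \frac{1518065}{7}$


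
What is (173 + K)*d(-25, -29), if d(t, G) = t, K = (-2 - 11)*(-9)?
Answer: -7250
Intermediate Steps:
K = 117 (K = -13*(-9) = 117)
(173 + K)*d(-25, -29) = (173 + 117)*(-25) = 290*(-25) = -7250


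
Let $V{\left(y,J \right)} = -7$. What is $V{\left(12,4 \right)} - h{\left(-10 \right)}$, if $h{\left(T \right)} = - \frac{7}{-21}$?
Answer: $- \frac{22}{3} \approx -7.3333$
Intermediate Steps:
$h{\left(T \right)} = \frac{1}{3}$ ($h{\left(T \right)} = \left(-7\right) \left(- \frac{1}{21}\right) = \frac{1}{3}$)
$V{\left(12,4 \right)} - h{\left(-10 \right)} = -7 - \frac{1}{3} = - \frac{22}{3}$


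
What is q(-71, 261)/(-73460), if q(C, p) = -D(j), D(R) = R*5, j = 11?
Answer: 11/14692 ≈ 0.00074871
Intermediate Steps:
D(R) = 5*R
q(C, p) = -55 (q(C, p) = -5*11 = -1*55 = -55)
q(-71, 261)/(-73460) = -55/(-73460) = -55*(-1/73460) = 11/14692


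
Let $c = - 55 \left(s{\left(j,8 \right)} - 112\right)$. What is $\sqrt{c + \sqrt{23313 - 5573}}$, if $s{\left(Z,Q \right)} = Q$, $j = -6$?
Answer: $\sqrt{5720 + 2 \sqrt{4435}} \approx 76.506$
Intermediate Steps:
$c = 5720$ ($c = - 55 \left(8 - 112\right) = \left(-55\right) \left(-104\right) = 5720$)
$\sqrt{c + \sqrt{23313 - 5573}} = \sqrt{5720 + \sqrt{23313 - 5573}} = \sqrt{5720 + \sqrt{17740}} = \sqrt{5720 + 2 \sqrt{4435}}$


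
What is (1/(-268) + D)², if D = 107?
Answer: 822255625/71824 ≈ 11448.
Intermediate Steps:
(1/(-268) + D)² = (1/(-268) + 107)² = (-1/268 + 107)² = (28675/268)² = 822255625/71824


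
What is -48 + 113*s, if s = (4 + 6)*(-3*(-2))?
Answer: 6732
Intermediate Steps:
s = 60 (s = 10*6 = 60)
-48 + 113*s = -48 + 113*60 = -48 + 6780 = 6732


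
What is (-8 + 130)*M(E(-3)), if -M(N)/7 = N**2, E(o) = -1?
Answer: -854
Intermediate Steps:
M(N) = -7*N**2
(-8 + 130)*M(E(-3)) = (-8 + 130)*(-7*(-1)**2) = 122*(-7*1) = 122*(-7) = -854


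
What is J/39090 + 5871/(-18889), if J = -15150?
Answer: -17188858/24612367 ≈ -0.69838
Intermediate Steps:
J/39090 + 5871/(-18889) = -15150/39090 + 5871/(-18889) = -15150*1/39090 + 5871*(-1/18889) = -505/1303 - 5871/18889 = -17188858/24612367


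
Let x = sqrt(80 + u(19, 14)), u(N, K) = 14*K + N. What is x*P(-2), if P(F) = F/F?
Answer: sqrt(295) ≈ 17.176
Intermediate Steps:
u(N, K) = N + 14*K
P(F) = 1
x = sqrt(295) (x = sqrt(80 + (19 + 14*14)) = sqrt(80 + (19 + 196)) = sqrt(80 + 215) = sqrt(295) ≈ 17.176)
x*P(-2) = sqrt(295)*1 = sqrt(295)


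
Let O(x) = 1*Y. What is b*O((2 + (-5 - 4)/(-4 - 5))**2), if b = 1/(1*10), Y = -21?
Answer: -21/10 ≈ -2.1000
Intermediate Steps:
b = 1/10 ≈ 0.10000
O(x) = -21 (O(x) = 1*(-21) = -21)
b*O((2 + (-5 - 4)/(-4 - 5))**2) = (1/10)*(-21) = -21/10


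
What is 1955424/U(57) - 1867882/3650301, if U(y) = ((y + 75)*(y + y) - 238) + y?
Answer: 7110116380930/54269024967 ≈ 131.02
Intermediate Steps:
U(y) = -238 + y + 2*y*(75 + y) (U(y) = ((75 + y)*(2*y) - 238) + y = (2*y*(75 + y) - 238) + y = (-238 + 2*y*(75 + y)) + y = -238 + y + 2*y*(75 + y))
1955424/U(57) - 1867882/3650301 = 1955424/(-238 + 2*57² + 151*57) - 1867882/3650301 = 1955424/(-238 + 2*3249 + 8607) - 1867882*1/3650301 = 1955424/(-238 + 6498 + 8607) - 1867882/3650301 = 1955424/14867 - 1867882/3650301 = 7110116380930/54269024967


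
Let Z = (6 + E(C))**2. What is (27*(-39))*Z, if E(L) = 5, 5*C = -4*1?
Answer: -127413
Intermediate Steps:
C = -4/5 (C = (-4*1)/5 = (1/5)*(-4) = -4/5 ≈ -0.80000)
Z = 121 (Z = (6 + 5)**2 = 11**2 = 121)
(27*(-39))*Z = (27*(-39))*121 = -1053*121 = -127413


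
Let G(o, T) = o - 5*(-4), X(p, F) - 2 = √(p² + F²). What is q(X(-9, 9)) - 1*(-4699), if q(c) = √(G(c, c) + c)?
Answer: 4699 + √(24 + 18*√2) ≈ 4706.0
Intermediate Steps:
X(p, F) = 2 + √(F² + p²) (X(p, F) = 2 + √(p² + F²) = 2 + √(F² + p²))
G(o, T) = 20 + o (G(o, T) = o + 20 = 20 + o)
q(c) = √(20 + 2*c) (q(c) = √((20 + c) + c) = √(20 + 2*c))
q(X(-9, 9)) - 1*(-4699) = √(20 + 2*(2 + √(9² + (-9)²))) - 1*(-4699) = √(20 + 2*(2 + √(81 + 81))) + 4699 = √(20 + 2*(2 + √162)) + 4699 = √(20 + 2*(2 + 9*√2)) + 4699 = √(20 + (4 + 18*√2)) + 4699 = √(24 + 18*√2) + 4699 = 4699 + √(24 + 18*√2)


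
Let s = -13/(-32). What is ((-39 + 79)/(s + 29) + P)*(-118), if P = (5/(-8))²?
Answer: -6221255/30112 ≈ -206.60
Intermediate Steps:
s = 13/32 (s = -13*(-1/32) = 13/32 ≈ 0.40625)
P = 25/64 (P = (5*(-⅛))² = (-5/8)² = 25/64 ≈ 0.39063)
((-39 + 79)/(s + 29) + P)*(-118) = ((-39 + 79)/(13/32 + 29) + 25/64)*(-118) = (40/(941/32) + 25/64)*(-118) = (40*(32/941) + 25/64)*(-118) = (1280/941 + 25/64)*(-118) = (105445/60224)*(-118) = -6221255/30112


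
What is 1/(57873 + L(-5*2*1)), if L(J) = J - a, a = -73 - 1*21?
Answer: 1/57957 ≈ 1.7254e-5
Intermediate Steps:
a = -94 (a = -73 - 21 = -94)
L(J) = 94 + J (L(J) = J - 1*(-94) = J + 94 = 94 + J)
1/(57873 + L(-5*2*1)) = 1/(57873 + (94 - 5*2*1)) = 1/(57873 + (94 - 10*1)) = 1/(57873 + (94 - 10)) = 1/(57873 + 84) = 1/57957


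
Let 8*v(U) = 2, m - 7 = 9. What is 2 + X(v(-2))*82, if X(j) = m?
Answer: 1314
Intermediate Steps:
m = 16 (m = 7 + 9 = 16)
v(U) = 1/4 (v(U) = (1/8)*2 = 1/4)
X(j) = 16
2 + X(v(-2))*82 = 2 + 16*82 = 2 + 1312 = 1314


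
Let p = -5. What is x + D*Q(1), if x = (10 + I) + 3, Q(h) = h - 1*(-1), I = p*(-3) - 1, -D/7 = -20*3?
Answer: 867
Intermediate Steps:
D = 420 (D = -(-140)*3 = -7*(-60) = 420)
I = 14 (I = -5*(-3) - 1 = 15 - 1 = 14)
Q(h) = 1 + h (Q(h) = h + 1 = 1 + h)
x = 27 (x = (10 + 14) + 3 = 24 + 3 = 27)
x + D*Q(1) = 27 + 420*(1 + 1) = 27 + 420*2 = 27 + 840 = 867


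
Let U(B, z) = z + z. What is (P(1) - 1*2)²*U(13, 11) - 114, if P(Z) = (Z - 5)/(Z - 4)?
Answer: -938/9 ≈ -104.22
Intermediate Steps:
P(Z) = (-5 + Z)/(-4 + Z)
U(B, z) = 2*z
(P(1) - 1*2)²*U(13, 11) - 114 = ((-5 + 1)/(-4 + 1) - 1*2)²*(2*11) - 114 = (-4/(-3) - 2)²*22 - 114 = (-⅓*(-4) - 2)²*22 - 114 = (4/3 - 2)²*22 - 114 = (-⅔)²*22 - 114 = (4/9)*22 - 114 = 88/9 - 114 = -938/9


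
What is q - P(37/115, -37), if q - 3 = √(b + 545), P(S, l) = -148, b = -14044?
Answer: 151 + I*√13499 ≈ 151.0 + 116.19*I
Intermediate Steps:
q = 3 + I*√13499 (q = 3 + √(-14044 + 545) = 3 + √(-13499) = 3 + I*√13499 ≈ 3.0 + 116.19*I)
q - P(37/115, -37) = (3 + I*√13499) - 1*(-148) = (3 + I*√13499) + 148 = 151 + I*√13499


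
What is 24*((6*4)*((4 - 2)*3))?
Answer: 3456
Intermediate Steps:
24*((6*4)*((4 - 2)*3)) = 24*(24*(2*3)) = 24*(24*6) = 24*144 = 3456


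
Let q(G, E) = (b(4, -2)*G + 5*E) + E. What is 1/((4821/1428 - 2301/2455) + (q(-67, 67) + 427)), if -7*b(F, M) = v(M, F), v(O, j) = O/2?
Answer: 1168580/960417749 ≈ 0.0012167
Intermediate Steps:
v(O, j) = O/2 (v(O, j) = O*(½) = O/2)
b(F, M) = -M/14
q(G, E) = 6*E + G/7 (q(G, E) = ((-1/14*(-2))*G + 5*E) + E = (G/7 + 5*E) + E = (5*E + G/7) + E = 6*E + G/7)
1/((4821/1428 - 2301/2455) + (q(-67, 67) + 427)) = 1/((4821/1428 - 2301/2455) + ((6*67 + (⅐)*(-67)) + 427)) = 1/((4821*(1/1428) - 2301*1/2455) + ((402 - 67/7) + 427)) = 1/((1607/476 - 2301/2455) + (2747/7 + 427)) = 1/(2849909/1168580 + 5736/7) = 1/(960417749/1168580) = 1168580/960417749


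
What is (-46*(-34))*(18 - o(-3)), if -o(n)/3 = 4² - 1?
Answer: 98532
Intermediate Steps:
o(n) = -45 (o(n) = -3*(4² - 1) = -3*(16 - 1) = -3*15 = -45)
(-46*(-34))*(18 - o(-3)) = (-46*(-34))*(18 - 1*(-45)) = 1564*(18 + 45) = 1564*63 = 98532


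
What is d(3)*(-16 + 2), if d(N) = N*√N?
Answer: -42*√3 ≈ -72.746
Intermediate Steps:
d(N) = N^(3/2)
d(3)*(-16 + 2) = 3^(3/2)*(-16 + 2) = (3*√3)*(-14) = -42*√3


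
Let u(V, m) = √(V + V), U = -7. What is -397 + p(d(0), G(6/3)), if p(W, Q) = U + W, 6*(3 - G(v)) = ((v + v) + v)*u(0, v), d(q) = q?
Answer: -404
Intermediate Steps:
u(V, m) = √2*√V (u(V, m) = √(2*V) = √2*√V)
G(v) = 3 (G(v) = 3 - ((v + v) + v)*√2*√0/6 = 3 - (2*v + v)*√2*0/6 = 3 - 3*v*0/6 = 3 - ⅙*0 = 3 + 0 = 3)
p(W, Q) = -7 + W
-397 + p(d(0), G(6/3)) = -397 + (-7 + 0) = -397 - 7 = -404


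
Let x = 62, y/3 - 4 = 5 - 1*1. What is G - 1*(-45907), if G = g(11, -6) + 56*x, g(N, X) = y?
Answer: 49403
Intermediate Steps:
y = 24 (y = 12 + 3*(5 - 1*1) = 12 + 3*(5 - 1) = 12 + 3*4 = 12 + 12 = 24)
g(N, X) = 24
G = 3496 (G = 24 + 56*62 = 24 + 3472 = 3496)
G - 1*(-45907) = 3496 - 1*(-45907) = 3496 + 45907 = 49403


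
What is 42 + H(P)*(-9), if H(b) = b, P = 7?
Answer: -21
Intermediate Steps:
42 + H(P)*(-9) = 42 + 7*(-9) = 42 - 63 = -21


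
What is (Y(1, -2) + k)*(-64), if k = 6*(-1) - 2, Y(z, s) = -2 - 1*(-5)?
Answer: 320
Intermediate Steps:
Y(z, s) = 3 (Y(z, s) = -2 + 5 = 3)
k = -8 (k = -6 - 2 = -8)
(Y(1, -2) + k)*(-64) = (3 - 8)*(-64) = -5*(-64) = 320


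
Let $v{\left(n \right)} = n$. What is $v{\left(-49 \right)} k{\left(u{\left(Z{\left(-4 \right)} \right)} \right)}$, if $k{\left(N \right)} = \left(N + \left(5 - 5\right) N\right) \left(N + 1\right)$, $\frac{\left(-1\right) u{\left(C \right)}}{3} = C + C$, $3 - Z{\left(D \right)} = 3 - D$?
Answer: $-29400$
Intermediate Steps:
$Z{\left(D \right)} = D$ ($Z{\left(D \right)} = 3 - \left(3 - D\right) = 3 + \left(-3 + D\right) = D$)
$u{\left(C \right)} = - 6 C$ ($u{\left(C \right)} = - 3 \left(C + C\right) = - 3 \cdot 2 C = - 6 C$)
$k{\left(N \right)} = N \left(1 + N\right)$ ($k{\left(N \right)} = \left(N + 0 N\right) \left(1 + N\right) = \left(N + 0\right) \left(1 + N\right) = N \left(1 + N\right)$)
$v{\left(-49 \right)} k{\left(u{\left(Z{\left(-4 \right)} \right)} \right)} = - 49 \left(-6\right) \left(-4\right) \left(1 - -24\right) = - 49 \cdot 24 \left(1 + 24\right) = - 49 \cdot 24 \cdot 25 = \left(-49\right) 600 = -29400$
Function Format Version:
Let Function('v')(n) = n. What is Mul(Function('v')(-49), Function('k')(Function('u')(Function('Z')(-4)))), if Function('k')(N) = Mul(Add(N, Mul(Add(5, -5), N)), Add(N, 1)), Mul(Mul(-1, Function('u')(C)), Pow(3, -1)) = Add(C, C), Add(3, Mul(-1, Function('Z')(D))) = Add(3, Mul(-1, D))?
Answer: -29400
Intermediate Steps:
Function('Z')(D) = D (Function('Z')(D) = Add(3, Mul(-1, Add(3, Mul(-1, D)))) = Add(3, Add(-3, D)) = D)
Function('u')(C) = Mul(-6, C) (Function('u')(C) = Mul(-3, Add(C, C)) = Mul(-3, Mul(2, C)) = Mul(-6, C))
Function('k')(N) = Mul(N, Add(1, N)) (Function('k')(N) = Mul(Add(N, Mul(0, N)), Add(1, N)) = Mul(Add(N, 0), Add(1, N)) = Mul(N, Add(1, N)))
Mul(Function('v')(-49), Function('k')(Function('u')(Function('Z')(-4)))) = Mul(-49, Mul(Mul(-6, -4), Add(1, Mul(-6, -4)))) = Mul(-49, Mul(24, Add(1, 24))) = Mul(-49, Mul(24, 25)) = Mul(-49, 600) = -29400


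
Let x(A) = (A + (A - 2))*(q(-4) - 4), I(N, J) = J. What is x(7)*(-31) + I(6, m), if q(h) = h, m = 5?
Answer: 2981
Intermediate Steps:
x(A) = 16 - 16*A (x(A) = (A + (A - 2))*(-4 - 4) = (A + (-2 + A))*(-8) = (-2 + 2*A)*(-8) = 16 - 16*A)
x(7)*(-31) + I(6, m) = (16 - 16*7)*(-31) + 5 = (16 - 112)*(-31) + 5 = -96*(-31) + 5 = 2976 + 5 = 2981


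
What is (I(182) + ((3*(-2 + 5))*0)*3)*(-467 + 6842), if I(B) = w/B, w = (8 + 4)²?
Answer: 459000/91 ≈ 5044.0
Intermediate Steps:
w = 144 (w = 12² = 144)
I(B) = 144/B
(I(182) + ((3*(-2 + 5))*0)*3)*(-467 + 6842) = (144/182 + ((3*(-2 + 5))*0)*3)*(-467 + 6842) = (144*(1/182) + ((3*3)*0)*3)*6375 = (72/91 + (9*0)*3)*6375 = (72/91 + 0*3)*6375 = (72/91 + 0)*6375 = (72/91)*6375 = 459000/91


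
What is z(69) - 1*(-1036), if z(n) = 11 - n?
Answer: 978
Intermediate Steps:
z(69) - 1*(-1036) = (11 - 1*69) - 1*(-1036) = (11 - 69) + 1036 = -58 + 1036 = 978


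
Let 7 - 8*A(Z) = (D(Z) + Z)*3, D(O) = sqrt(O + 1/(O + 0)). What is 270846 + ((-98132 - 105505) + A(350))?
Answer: 536629/8 - 3*sqrt(1715014)/560 ≈ 67072.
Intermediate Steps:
D(O) = sqrt(O + 1/O)
A(Z) = 7/8 - 3*Z/8 - 3*sqrt(Z + 1/Z)/8 (A(Z) = 7/8 - (sqrt(Z + 1/Z) + Z)*3/8 = 7/8 - (Z + sqrt(Z + 1/Z))*3/8 = 7/8 - (3*Z + 3*sqrt(Z + 1/Z))/8 = 7/8 + (-3*Z/8 - 3*sqrt(Z + 1/Z)/8) = 7/8 - 3*Z/8 - 3*sqrt(Z + 1/Z)/8)
270846 + ((-98132 - 105505) + A(350)) = 270846 + ((-98132 - 105505) + (7/8 - 3/8*350 - 3*sqrt(14)*sqrt(1 + 350**2)/70/8)) = 270846 + (-203637 + (7/8 - 525/4 - 3*sqrt(14)*sqrt(1 + 122500)/70/8)) = 270846 + (-203637 + (7/8 - 525/4 - 3*sqrt(1715014)/70/8)) = 270846 + (-203637 + (7/8 - 525/4 - 3*sqrt(1715014)/560)) = 270846 + (-203637 + (-1043/8 - 3*sqrt(1715014)/560)) = 270846 + (-1630139/8 - 3*sqrt(1715014)/560) = 536629/8 - 3*sqrt(1715014)/560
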